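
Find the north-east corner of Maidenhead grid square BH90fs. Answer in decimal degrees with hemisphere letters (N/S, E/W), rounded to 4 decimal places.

19.2083° S, 141.5000° W

Field B=1, H=7: +1·20° lon, +7·10° lat → SW at lon -160°, lat -20°.
Square 9, 0: +9·2° lon, +0·1° lat → SW at lon -142°, lat -20°.
Subsquare f=5, s=18: +5·0.0833333° lon, +18·0.0416667° lat → SW at lon -141.583°, lat -19.25°.
Cell spans 0.0833333° lon × 0.0416667° lat. NE corner is SW corner plus one full cell.
latitude 19.2083° S, longitude 141.5000° W.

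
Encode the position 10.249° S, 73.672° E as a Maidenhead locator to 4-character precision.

Offset from 180°W / 90°S: lon 253.67°, lat 79.75°.
Field: 253.67/20 → 12 → M, 79.75/10 → 7 → H; chars MH.
Square: 13.67/2 → 6, 9.75/1 → 9; chars 69.

MH69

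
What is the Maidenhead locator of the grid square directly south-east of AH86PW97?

Longitude extended square 9; +1 → 10, wraps to 0, carry into subsquare.
Longitude subsquare p = 15; +1 → 16 = q.
Latitude extended square 7; −1 → 6.

AH86qw06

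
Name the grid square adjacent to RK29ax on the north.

RL20aa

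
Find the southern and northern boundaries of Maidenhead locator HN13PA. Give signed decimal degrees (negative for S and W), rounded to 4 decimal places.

43.0000, 43.0417

Field H=7, N=13: +7·20° lon, +13·10° lat → SW at lon -40°, lat 40°.
Square 1, 3: +1·2° lon, +3·1° lat → SW at lon -38°, lat 43°.
Subsquare p=15, a=0: +15·0.0833333° lon, +0·0.0416667° lat → SW at lon -36.75°, lat 43°.
Cell spans 0.0833333° lon × 0.0416667° lat.
south 43.0000, north 43.0417.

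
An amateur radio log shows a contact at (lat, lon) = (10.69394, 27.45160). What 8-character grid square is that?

KK30rq46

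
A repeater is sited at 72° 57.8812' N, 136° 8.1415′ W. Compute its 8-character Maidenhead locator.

CQ12wx31

Add 180° to longitude and 90° to latitude: 43.86431, 162.96469.
Field (20°×10°, letters A–R): 43.86431/20 → 2 → C, 162.96469/10 → 16 → Q; chars CQ.
Square (2°×1°, digits 0–9): 3.86431/2 → 1, 2.96469/1 → 2; chars 12.
Subsquare (5′×2.5′, letters a–x): 1.86431/0.0833333 → 22 → w, 0.96469/0.0416667 → 23 → x; chars wx.
Extended square (30″×15″, digits 0–9): 0.03097/0.00833333 → 3, 0.00635/0.00416667 → 1; chars 31.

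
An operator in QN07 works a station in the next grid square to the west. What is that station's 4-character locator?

PN97

Longitude square 0; −1 → -1, wraps to 9, carry into field.
Longitude field Q = 16; −1 → 15 = P.
The latitude characters are unchanged.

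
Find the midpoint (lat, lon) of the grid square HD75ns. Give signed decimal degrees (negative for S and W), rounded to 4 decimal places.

-54.2292, -24.8750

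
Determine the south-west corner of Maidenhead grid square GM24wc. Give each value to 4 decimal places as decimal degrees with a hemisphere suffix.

34.0833° N, 54.1667° W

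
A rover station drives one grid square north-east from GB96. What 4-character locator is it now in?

HB07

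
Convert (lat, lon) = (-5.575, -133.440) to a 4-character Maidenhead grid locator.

Shift to the Maidenhead origin (180°W, 90°S): lon 46.56, lat 84.42.
Field: 46.56/20 → 2 → C, 84.42/10 → 8 → I; chars CI.
Square: 6.56/2 → 3, 4.42/1 → 4; chars 34.

CI34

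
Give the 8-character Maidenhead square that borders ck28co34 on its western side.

Longitude extended square 3; −1 → 2.
The latitude characters are unchanged.

CK28co24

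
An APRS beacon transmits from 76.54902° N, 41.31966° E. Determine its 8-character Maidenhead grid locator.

Add 180° to longitude and 90° to latitude: 221.31966, 166.54902.
Field: 221.31966/20 → 11 → L, 166.54902/10 → 16 → Q; chars LQ.
Square: 1.31966/2 → 0, 6.54902/1 → 6; chars 06.
Subsquare: 1.31966/0.0833333 → 15 → p, 0.54902/0.0416667 → 13 → n; chars pn.
Extended square: 0.06966/0.00833333 → 8, 0.00735/0.00416667 → 1; chars 81.

LQ06pn81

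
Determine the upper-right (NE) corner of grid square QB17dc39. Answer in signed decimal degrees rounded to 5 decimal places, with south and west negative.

-72.87500, 142.28333

Field Q=16, B=1: +16·20° lon, +1·10° lat → SW at lon 140°, lat -80°.
Square 1, 7: +1·2° lon, +7·1° lat → SW at lon 142°, lat -73°.
Subsquare d=3, c=2: +3·0.0833333° lon, +2·0.0416667° lat → SW at lon 142.25°, lat -72.9167°.
Extended square 3, 9: +3·0.00833333° lon, +9·0.00416667° lat → SW at lon 142.275°, lat -72.8792°.
Cell spans 0.00833333° lon × 0.00416667° lat. NE corner is SW corner plus one full cell.
latitude -72.87500, longitude 142.28333.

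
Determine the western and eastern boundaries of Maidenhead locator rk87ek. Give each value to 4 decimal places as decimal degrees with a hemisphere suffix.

176.3333° E, 176.4167° E

Field R=17, K=10: +17·20° lon, +10·10° lat → SW at lon 160°, lat 10°.
Square 8, 7: +8·2° lon, +7·1° lat → SW at lon 176°, lat 17°.
Subsquare e=4, k=10: +4·0.0833333° lon, +10·0.0416667° lat → SW at lon 176.333°, lat 17.4167°.
Cell spans 0.0833333° lon × 0.0416667° lat.
west 176.3333° E, east 176.4167° E.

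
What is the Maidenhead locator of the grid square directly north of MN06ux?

MN07ua

Latitude subsquare x = 23; +1 → 24, wraps to 0 = a, carry into square.
Latitude square 6; +1 → 7.
The longitude characters are unchanged.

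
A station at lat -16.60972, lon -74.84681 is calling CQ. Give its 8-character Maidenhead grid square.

Offset from 180°W / 90°S: lon 105.15319°, lat 73.39028°.
Field: lon ⌊105.15319/20⌋ = 5 → F; lat ⌊73.39028/10⌋ = 7 → H.
Square: lon ⌊5.15319/2⌋ = 2; lat ⌊3.39028/1⌋ = 3.
Subsquare: lon ⌊1.15319/0.0833333⌋ = 13 → n; lat ⌊0.39028/0.0416667⌋ = 9 → j.
Extended square: lon ⌊0.06986/0.00833333⌋ = 8; lat ⌊0.01528/0.00416667⌋ = 3.

FH23nj83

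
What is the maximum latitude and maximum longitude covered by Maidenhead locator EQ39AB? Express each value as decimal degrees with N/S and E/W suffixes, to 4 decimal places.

Field E=4, Q=16: +4·20° lon, +16·10° lat → SW at lon -100°, lat 70°.
Square 3, 9: +3·2° lon, +9·1° lat → SW at lon -94°, lat 79°.
Subsquare a=0, b=1: +0·0.0833333° lon, +1·0.0416667° lat → SW at lon -94°, lat 79.0417°.
Cell spans 0.0833333° lon × 0.0416667° lat. NE corner is SW corner plus one full cell.
latitude 79.0833° N, longitude 93.9167° W.

79.0833° N, 93.9167° W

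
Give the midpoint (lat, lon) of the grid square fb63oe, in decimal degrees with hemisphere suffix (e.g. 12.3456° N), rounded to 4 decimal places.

76.8125° S, 66.7917° W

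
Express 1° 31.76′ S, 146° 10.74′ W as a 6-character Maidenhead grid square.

BI68vl

Offset from 180°W / 90°S: lon 33.8210°, lat 88.4707°.
Field: 33.8210/20 → 1 → B, 88.4707/10 → 8 → I; chars BI.
Square: 13.8210/2 → 6, 8.4707/1 → 8; chars 68.
Subsquare: 1.8210/0.0833333 → 21 → v, 0.4707/0.0416667 → 11 → l; chars vl.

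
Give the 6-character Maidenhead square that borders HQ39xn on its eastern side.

HQ49an

Longitude subsquare x = 23; +1 → 24, wraps to 0 = a, carry into square.
Longitude square 3; +1 → 4.
The latitude characters are unchanged.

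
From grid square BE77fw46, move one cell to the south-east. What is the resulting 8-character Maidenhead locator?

BE77fw55

Longitude extended square 4; +1 → 5.
Latitude extended square 6; −1 → 5.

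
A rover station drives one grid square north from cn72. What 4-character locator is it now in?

CN73

Latitude square 2; +1 → 3.
The longitude characters are unchanged.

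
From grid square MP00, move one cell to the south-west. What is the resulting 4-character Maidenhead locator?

LO99

Longitude square 0; −1 → -1, wraps to 9, carry into field.
Longitude field M = 12; −1 → 11 = L.
Latitude square 0; −1 → -1, wraps to 9, carry into field.
Latitude field P = 15; −1 → 14 = O.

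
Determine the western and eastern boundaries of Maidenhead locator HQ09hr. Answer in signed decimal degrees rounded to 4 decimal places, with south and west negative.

Field H=7, Q=16: +7·20° lon, +16·10° lat → SW at lon -40°, lat 70°.
Square 0, 9: +0·2° lon, +9·1° lat → SW at lon -40°, lat 79°.
Subsquare h=7, r=17: +7·0.0833333° lon, +17·0.0416667° lat → SW at lon -39.4167°, lat 79.7083°.
Cell spans 0.0833333° lon × 0.0416667° lat.
west -39.4167, east -39.3333.

-39.4167, -39.3333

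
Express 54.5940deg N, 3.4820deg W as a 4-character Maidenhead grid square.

IO84

Add 180° to longitude and 90° to latitude: 176.52, 144.59.
Field: 176.52/20 → 8 → I, 144.59/10 → 14 → O; chars IO.
Square: 16.52/2 → 8, 4.59/1 → 4; chars 84.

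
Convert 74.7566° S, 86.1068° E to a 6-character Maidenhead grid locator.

NB35bf

Shift to the Maidenhead origin (180°W, 90°S): lon 266.1068, lat 15.2434.
Field: lon ⌊266.1068/20⌋ = 13 → N; lat ⌊15.2434/10⌋ = 1 → B.
Square: lon ⌊6.1068/2⌋ = 3; lat ⌊5.2434/1⌋ = 5.
Subsquare: lon ⌊0.1068/0.0833333⌋ = 1 → b; lat ⌊0.2434/0.0416667⌋ = 5 → f.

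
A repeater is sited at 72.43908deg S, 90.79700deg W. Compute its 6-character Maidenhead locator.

EB47on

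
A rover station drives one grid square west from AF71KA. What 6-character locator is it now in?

Longitude subsquare k = 10; −1 → 9 = j.
The latitude characters are unchanged.

AF71ja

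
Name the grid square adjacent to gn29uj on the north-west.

Longitude subsquare u = 20; −1 → 19 = t.
Latitude subsquare j = 9; +1 → 10 = k.

GN29tk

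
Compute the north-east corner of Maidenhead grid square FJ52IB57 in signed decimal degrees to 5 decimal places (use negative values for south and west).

Field F=5, J=9: +5·20° lon, +9·10° lat → SW at lon -80°, lat 0°.
Square 5, 2: +5·2° lon, +2·1° lat → SW at lon -70°, lat 2°.
Subsquare i=8, b=1: +8·0.0833333° lon, +1·0.0416667° lat → SW at lon -69.3333°, lat 2.04167°.
Extended square 5, 7: +5·0.00833333° lon, +7·0.00416667° lat → SW at lon -69.2917°, lat 2.07083°.
Cell spans 0.00833333° lon × 0.00416667° lat. NE corner is SW corner plus one full cell.
latitude 2.07500, longitude -69.28333.

2.07500, -69.28333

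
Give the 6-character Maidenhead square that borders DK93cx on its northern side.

DK94ca

Latitude subsquare x = 23; +1 → 24, wraps to 0 = a, carry into square.
Latitude square 3; +1 → 4.
The longitude characters are unchanged.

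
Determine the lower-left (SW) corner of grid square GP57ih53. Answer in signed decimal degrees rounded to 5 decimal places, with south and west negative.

Field G=6, P=15: +6·20° lon, +15·10° lat → SW at lon -60°, lat 60°.
Square 5, 7: +5·2° lon, +7·1° lat → SW at lon -50°, lat 67°.
Subsquare i=8, h=7: +8·0.0833333° lon, +7·0.0416667° lat → SW at lon -49.3333°, lat 67.2917°.
Extended square 5, 3: +5·0.00833333° lon, +3·0.00416667° lat → SW at lon -49.2917°, lat 67.3042°.
latitude 67.30417, longitude -49.29167.

67.30417, -49.29167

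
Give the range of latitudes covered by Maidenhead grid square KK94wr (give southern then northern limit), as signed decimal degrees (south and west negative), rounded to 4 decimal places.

Field K=10, K=10: +10·20° lon, +10·10° lat → SW at lon 20°, lat 10°.
Square 9, 4: +9·2° lon, +4·1° lat → SW at lon 38°, lat 14°.
Subsquare w=22, r=17: +22·0.0833333° lon, +17·0.0416667° lat → SW at lon 39.8333°, lat 14.7083°.
Cell spans 0.0833333° lon × 0.0416667° lat.
south 14.7083, north 14.7500.

14.7083, 14.7500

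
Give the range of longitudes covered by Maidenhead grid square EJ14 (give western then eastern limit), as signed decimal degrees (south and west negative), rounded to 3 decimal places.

-98.000, -96.000

Field E=4, J=9: +4·20° lon, +9·10° lat → SW at lon -100°, lat 0°.
Square 1, 4: +1·2° lon, +4·1° lat → SW at lon -98°, lat 4°.
Cell spans 2° lon × 1° lat.
west -98.000, east -96.000.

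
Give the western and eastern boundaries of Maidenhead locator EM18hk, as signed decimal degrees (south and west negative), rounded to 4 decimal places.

-97.4167, -97.3333

Field E=4, M=12: +4·20° lon, +12·10° lat → SW at lon -100°, lat 30°.
Square 1, 8: +1·2° lon, +8·1° lat → SW at lon -98°, lat 38°.
Subsquare h=7, k=10: +7·0.0833333° lon, +10·0.0416667° lat → SW at lon -97.4167°, lat 38.4167°.
Cell spans 0.0833333° lon × 0.0416667° lat.
west -97.4167, east -97.3333.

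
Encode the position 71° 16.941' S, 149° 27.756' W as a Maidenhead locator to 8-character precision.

Shift to the Maidenhead origin (180°W, 90°S): lon 30.53740, lat 18.71765.
Field (20°×10°, letters A–R): 30.53740/20 → 1 → B, 18.71765/10 → 1 → B; chars BB.
Square (2°×1°, digits 0–9): 10.53740/2 → 5, 8.71765/1 → 8; chars 58.
Subsquare (5′×2.5′, letters a–x): 0.53740/0.0833333 → 6 → g, 0.71765/0.0416667 → 17 → r; chars gr.
Extended square (30″×15″, digits 0–9): 0.03740/0.00833333 → 4, 0.00932/0.00416667 → 2; chars 42.

BB58gr42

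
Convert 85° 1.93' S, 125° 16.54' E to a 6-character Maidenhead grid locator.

PA24px

Shift to the Maidenhead origin (180°W, 90°S): lon 305.2757, lat 4.9678.
Field: lon ⌊305.2757/20⌋ = 15 → P; lat ⌊4.9678/10⌋ = 0 → A.
Square: lon ⌊5.2757/2⌋ = 2; lat ⌊4.9678/1⌋ = 4.
Subsquare: lon ⌊1.2757/0.0833333⌋ = 15 → p; lat ⌊0.9678/0.0416667⌋ = 23 → x.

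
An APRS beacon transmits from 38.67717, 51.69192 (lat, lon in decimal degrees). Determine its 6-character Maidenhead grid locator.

LM58uq

Add 180° to longitude and 90° to latitude: 231.6919, 128.6772.
Field: 231.6919/20 → 11 → L, 128.6772/10 → 12 → M; chars LM.
Square: 11.6919/2 → 5, 8.6772/1 → 8; chars 58.
Subsquare: 1.6919/0.0833333 → 20 → u, 0.6772/0.0416667 → 16 → q; chars uq.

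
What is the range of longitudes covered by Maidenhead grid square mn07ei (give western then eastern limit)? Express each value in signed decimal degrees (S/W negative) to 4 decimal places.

60.3333, 60.4167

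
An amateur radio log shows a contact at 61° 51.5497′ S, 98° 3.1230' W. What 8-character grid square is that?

EC08xd33

Add 180° to longitude and 90° to latitude: 81.94795, 28.14084.
Field: lon ⌊81.94795/20⌋ = 4 → E; lat ⌊28.14084/10⌋ = 2 → C.
Square: lon ⌊1.94795/2⌋ = 0; lat ⌊8.14084/1⌋ = 8.
Subsquare: lon ⌊1.94795/0.0833333⌋ = 23 → x; lat ⌊0.14084/0.0416667⌋ = 3 → d.
Extended square: lon ⌊0.03128/0.00833333⌋ = 3; lat ⌊0.01584/0.00416667⌋ = 3.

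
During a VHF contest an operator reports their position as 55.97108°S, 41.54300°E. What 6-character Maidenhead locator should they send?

LD04sa

Offset from 180°W / 90°S: lon 221.5430°, lat 34.0289°.
Field (20°×10°, letters A–R): 221.5430/20 → 11 → L, 34.0289/10 → 3 → D; chars LD.
Square (2°×1°, digits 0–9): 1.5430/2 → 0, 4.0289/1 → 4; chars 04.
Subsquare (5′×2.5′, letters a–x): 1.5430/0.0833333 → 18 → s, 0.0289/0.0416667 → 0 → a; chars sa.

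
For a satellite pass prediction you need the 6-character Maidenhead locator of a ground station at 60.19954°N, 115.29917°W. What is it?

DP20ie

Shift to the Maidenhead origin (180°W, 90°S): lon 64.7008, lat 150.1995.
Field (20°×10°, letters A–R): 64.7008/20 → 3 → D, 150.1995/10 → 15 → P; chars DP.
Square (2°×1°, digits 0–9): 4.7008/2 → 2, 0.1995/1 → 0; chars 20.
Subsquare (5′×2.5′, letters a–x): 0.7008/0.0833333 → 8 → i, 0.1995/0.0416667 → 4 → e; chars ie.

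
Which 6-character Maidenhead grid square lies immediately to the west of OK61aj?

OK51xj

Longitude subsquare a = 0; −1 → -1, wraps to 23 = x, carry into square.
Longitude square 6; −1 → 5.
The latitude characters are unchanged.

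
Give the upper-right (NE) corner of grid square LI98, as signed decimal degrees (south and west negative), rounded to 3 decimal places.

Field L=11, I=8: +11·20° lon, +8·10° lat → SW at lon 40°, lat -10°.
Square 9, 8: +9·2° lon, +8·1° lat → SW at lon 58°, lat -2°.
Cell spans 2° lon × 1° lat. NE corner is SW corner plus one full cell.
latitude -1.000, longitude 60.000.

-1.000, 60.000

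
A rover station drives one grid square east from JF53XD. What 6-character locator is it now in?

Longitude subsquare x = 23; +1 → 24, wraps to 0 = a, carry into square.
Longitude square 5; +1 → 6.
The latitude characters are unchanged.

JF63ad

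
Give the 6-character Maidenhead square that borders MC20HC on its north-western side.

MC20gd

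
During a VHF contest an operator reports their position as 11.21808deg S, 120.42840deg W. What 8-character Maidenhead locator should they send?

Offset from 180°W / 90°S: lon 59.57160°, lat 78.78192°.
Field: lon ⌊59.57160/20⌋ = 2 → C; lat ⌊78.78192/10⌋ = 7 → H.
Square: lon ⌊19.57160/2⌋ = 9; lat ⌊8.78192/1⌋ = 8.
Subsquare: lon ⌊1.57160/0.0833333⌋ = 18 → s; lat ⌊0.78192/0.0416667⌋ = 18 → s.
Extended square: lon ⌊0.07160/0.00833333⌋ = 8; lat ⌊0.03192/0.00416667⌋ = 7.

CH98ss87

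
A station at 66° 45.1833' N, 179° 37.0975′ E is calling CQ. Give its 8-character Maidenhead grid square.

RP96ts40

Offset from 180°W / 90°S: lon 359.61829°, lat 156.75306°.
Field: lon ⌊359.61829/20⌋ = 17 → R; lat ⌊156.75306/10⌋ = 15 → P.
Square: lon ⌊19.61829/2⌋ = 9; lat ⌊6.75306/1⌋ = 6.
Subsquare: lon ⌊1.61829/0.0833333⌋ = 19 → t; lat ⌊0.75306/0.0416667⌋ = 18 → s.
Extended square: lon ⌊0.03496/0.00833333⌋ = 4; lat ⌊0.00306/0.00416667⌋ = 0.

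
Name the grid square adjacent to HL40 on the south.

HK49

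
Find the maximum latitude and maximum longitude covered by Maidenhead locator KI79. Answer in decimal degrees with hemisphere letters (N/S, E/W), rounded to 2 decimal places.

Field K=10, I=8: +10·20° lon, +8·10° lat → SW at lon 20°, lat -10°.
Square 7, 9: +7·2° lon, +9·1° lat → SW at lon 34°, lat -1°.
Cell spans 2° lon × 1° lat. NE corner is SW corner plus one full cell.
latitude 0.00° N, longitude 36.00° E.

0.00° N, 36.00° E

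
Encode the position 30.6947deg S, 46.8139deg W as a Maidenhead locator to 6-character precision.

GF69oh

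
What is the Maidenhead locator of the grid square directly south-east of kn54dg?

Longitude subsquare d = 3; +1 → 4 = e.
Latitude subsquare g = 6; −1 → 5 = f.

KN54ef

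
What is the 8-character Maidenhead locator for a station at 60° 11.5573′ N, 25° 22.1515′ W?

HP70he56

Add 180° to longitude and 90° to latitude: 154.63081, 150.19262.
Field: 154.63081/20 → 7 → H, 150.19262/10 → 15 → P; chars HP.
Square: 14.63081/2 → 7, 0.19262/1 → 0; chars 70.
Subsquare: 0.63081/0.0833333 → 7 → h, 0.19262/0.0416667 → 4 → e; chars he.
Extended square: 0.04748/0.00833333 → 5, 0.02596/0.00416667 → 6; chars 56.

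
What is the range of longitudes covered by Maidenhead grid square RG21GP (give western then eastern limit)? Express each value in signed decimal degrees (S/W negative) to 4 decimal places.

164.5000, 164.5833

Field R=17, G=6: +17·20° lon, +6·10° lat → SW at lon 160°, lat -30°.
Square 2, 1: +2·2° lon, +1·1° lat → SW at lon 164°, lat -29°.
Subsquare g=6, p=15: +6·0.0833333° lon, +15·0.0416667° lat → SW at lon 164.5°, lat -28.375°.
Cell spans 0.0833333° lon × 0.0416667° lat.
west 164.5000, east 164.5833.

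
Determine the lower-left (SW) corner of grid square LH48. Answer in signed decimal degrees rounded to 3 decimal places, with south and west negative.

-12.000, 48.000

Field L=11, H=7: +11·20° lon, +7·10° lat → SW at lon 40°, lat -20°.
Square 4, 8: +4·2° lon, +8·1° lat → SW at lon 48°, lat -12°.
latitude -12.000, longitude 48.000.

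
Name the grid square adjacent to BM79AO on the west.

Longitude subsquare a = 0; −1 → -1, wraps to 23 = x, carry into square.
Longitude square 7; −1 → 6.
The latitude characters are unchanged.

BM69xo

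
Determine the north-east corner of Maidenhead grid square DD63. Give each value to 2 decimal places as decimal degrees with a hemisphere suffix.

Field D=3, D=3: +3·20° lon, +3·10° lat → SW at lon -120°, lat -60°.
Square 6, 3: +6·2° lon, +3·1° lat → SW at lon -108°, lat -57°.
Cell spans 2° lon × 1° lat. NE corner is SW corner plus one full cell.
latitude 56.00° S, longitude 106.00° W.

56.00° S, 106.00° W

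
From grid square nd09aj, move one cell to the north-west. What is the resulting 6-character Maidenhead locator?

MD99xk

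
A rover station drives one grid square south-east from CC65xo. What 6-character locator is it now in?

Longitude subsquare x = 23; +1 → 24, wraps to 0 = a, carry into square.
Longitude square 6; +1 → 7.
Latitude subsquare o = 14; −1 → 13 = n.

CC75an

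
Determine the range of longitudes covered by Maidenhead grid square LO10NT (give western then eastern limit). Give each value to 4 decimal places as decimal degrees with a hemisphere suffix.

43.0833° E, 43.1667° E

Field L=11, O=14: +11·20° lon, +14·10° lat → SW at lon 40°, lat 50°.
Square 1, 0: +1·2° lon, +0·1° lat → SW at lon 42°, lat 50°.
Subsquare n=13, t=19: +13·0.0833333° lon, +19·0.0416667° lat → SW at lon 43.0833°, lat 50.7917°.
Cell spans 0.0833333° lon × 0.0416667° lat.
west 43.0833° E, east 43.1667° E.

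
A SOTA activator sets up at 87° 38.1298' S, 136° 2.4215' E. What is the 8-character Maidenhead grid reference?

PA82ai47

Add 180° to longitude and 90° to latitude: 316.04036, 2.36450.
Field: lon ⌊316.04036/20⌋ = 15 → P; lat ⌊2.36450/10⌋ = 0 → A.
Square: lon ⌊16.04036/2⌋ = 8; lat ⌊2.36450/1⌋ = 2.
Subsquare: lon ⌊0.04036/0.0833333⌋ = 0 → a; lat ⌊0.36450/0.0416667⌋ = 8 → i.
Extended square: lon ⌊0.04036/0.00833333⌋ = 4; lat ⌊0.03117/0.00416667⌋ = 7.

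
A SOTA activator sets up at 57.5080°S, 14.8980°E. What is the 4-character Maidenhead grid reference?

JD72

Add 180° to longitude and 90° to latitude: 194.90, 32.49.
Field: 194.90/20 → 9 → J, 32.49/10 → 3 → D; chars JD.
Square: 14.90/2 → 7, 2.49/1 → 2; chars 72.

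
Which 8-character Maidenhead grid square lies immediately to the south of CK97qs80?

CK97qr89

Latitude extended square 0; −1 → -1, wraps to 9, carry into subsquare.
Latitude subsquare s = 18; −1 → 17 = r.
The longitude characters are unchanged.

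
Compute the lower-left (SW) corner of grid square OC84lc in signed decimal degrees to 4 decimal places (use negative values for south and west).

-65.9167, 116.9167

Field O=14, C=2: +14·20° lon, +2·10° lat → SW at lon 100°, lat -70°.
Square 8, 4: +8·2° lon, +4·1° lat → SW at lon 116°, lat -66°.
Subsquare l=11, c=2: +11·0.0833333° lon, +2·0.0416667° lat → SW at lon 116.917°, lat -65.9167°.
latitude -65.9167, longitude 116.9167.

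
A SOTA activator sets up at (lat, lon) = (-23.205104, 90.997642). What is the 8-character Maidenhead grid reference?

NG56lt90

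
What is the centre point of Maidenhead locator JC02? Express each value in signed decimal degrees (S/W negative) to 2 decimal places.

Field J=9, C=2: +9·20° lon, +2·10° lat → SW at lon 0°, lat -70°.
Square 0, 2: +0·2° lon, +2·1° lat → SW at lon 0°, lat -68°.
Cell spans 2° lon × 1° lat. Centre is SW corner plus half of each.
latitude -67.50, longitude 1.00.

-67.50, 1.00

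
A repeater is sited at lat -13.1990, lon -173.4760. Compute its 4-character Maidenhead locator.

AH36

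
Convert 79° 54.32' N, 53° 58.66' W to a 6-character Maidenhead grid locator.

Add 180° to longitude and 90° to latitude: 126.0223, 169.9053.
Field (20°×10°, letters A–R): 126.0223/20 → 6 → G, 169.9053/10 → 16 → Q; chars GQ.
Square (2°×1°, digits 0–9): 6.0223/2 → 3, 9.9053/1 → 9; chars 39.
Subsquare (5′×2.5′, letters a–x): 0.0223/0.0833333 → 0 → a, 0.9053/0.0416667 → 21 → v; chars av.

GQ39av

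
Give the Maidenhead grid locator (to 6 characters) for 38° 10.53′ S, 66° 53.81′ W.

FF61nt

Offset from 180°W / 90°S: lon 113.1032°, lat 51.8245°.
Field: lon ⌊113.1032/20⌋ = 5 → F; lat ⌊51.8245/10⌋ = 5 → F.
Square: lon ⌊13.1032/2⌋ = 6; lat ⌊1.8245/1⌋ = 1.
Subsquare: lon ⌊1.1032/0.0833333⌋ = 13 → n; lat ⌊0.8245/0.0416667⌋ = 19 → t.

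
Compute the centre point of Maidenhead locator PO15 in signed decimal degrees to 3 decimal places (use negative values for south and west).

55.500, 123.000

Field P=15, O=14: +15·20° lon, +14·10° lat → SW at lon 120°, lat 50°.
Square 1, 5: +1·2° lon, +5·1° lat → SW at lon 122°, lat 55°.
Cell spans 2° lon × 1° lat. Centre is SW corner plus half of each.
latitude 55.500, longitude 123.000.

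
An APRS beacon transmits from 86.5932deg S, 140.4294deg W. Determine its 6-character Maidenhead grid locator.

Add 180° to longitude and 90° to latitude: 39.5706, 3.4068.
Field (20°×10°, letters A–R): 39.5706/20 → 1 → B, 3.4068/10 → 0 → A; chars BA.
Square (2°×1°, digits 0–9): 19.5706/2 → 9, 3.4068/1 → 3; chars 93.
Subsquare (5′×2.5′, letters a–x): 1.5706/0.0833333 → 18 → s, 0.4068/0.0416667 → 9 → j; chars sj.

BA93sj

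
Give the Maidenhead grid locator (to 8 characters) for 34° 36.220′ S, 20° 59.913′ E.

KF05lj95

Add 180° to longitude and 90° to latitude: 200.99855, 55.39633.
Field: 200.99855/20 → 10 → K, 55.39633/10 → 5 → F; chars KF.
Square: 0.99855/2 → 0, 5.39633/1 → 5; chars 05.
Subsquare: 0.99855/0.0833333 → 11 → l, 0.39633/0.0416667 → 9 → j; chars lj.
Extended square: 0.08188/0.00833333 → 9, 0.02133/0.00416667 → 5; chars 95.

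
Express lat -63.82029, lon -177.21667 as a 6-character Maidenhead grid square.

Shift to the Maidenhead origin (180°W, 90°S): lon 2.7833, lat 26.1797.
Field: 2.7833/20 → 0 → A, 26.1797/10 → 2 → C; chars AC.
Square: 2.7833/2 → 1, 6.1797/1 → 6; chars 16.
Subsquare: 0.7833/0.0833333 → 9 → j, 0.1797/0.0416667 → 4 → e; chars je.

AC16je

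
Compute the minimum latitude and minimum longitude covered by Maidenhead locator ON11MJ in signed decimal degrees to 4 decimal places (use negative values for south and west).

41.3750, 103.0000

Field O=14, N=13: +14·20° lon, +13·10° lat → SW at lon 100°, lat 40°.
Square 1, 1: +1·2° lon, +1·1° lat → SW at lon 102°, lat 41°.
Subsquare m=12, j=9: +12·0.0833333° lon, +9·0.0416667° lat → SW at lon 103°, lat 41.375°.
latitude 41.3750, longitude 103.0000.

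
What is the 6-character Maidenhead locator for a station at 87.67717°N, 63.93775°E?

Offset from 180°W / 90°S: lon 243.9377°, lat 177.6772°.
Field: lon ⌊243.9377/20⌋ = 12 → M; lat ⌊177.6772/10⌋ = 17 → R.
Square: lon ⌊3.9377/2⌋ = 1; lat ⌊7.6772/1⌋ = 7.
Subsquare: lon ⌊1.9377/0.0833333⌋ = 23 → x; lat ⌊0.6772/0.0416667⌋ = 16 → q.

MR17xq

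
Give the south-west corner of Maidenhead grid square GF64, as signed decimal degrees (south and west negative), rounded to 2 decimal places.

-36.00, -48.00

Field G=6, F=5: +6·20° lon, +5·10° lat → SW at lon -60°, lat -40°.
Square 6, 4: +6·2° lon, +4·1° lat → SW at lon -48°, lat -36°.
latitude -36.00, longitude -48.00.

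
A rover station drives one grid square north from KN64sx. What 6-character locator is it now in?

KN65sa

Latitude subsquare x = 23; +1 → 24, wraps to 0 = a, carry into square.
Latitude square 4; +1 → 5.
The longitude characters are unchanged.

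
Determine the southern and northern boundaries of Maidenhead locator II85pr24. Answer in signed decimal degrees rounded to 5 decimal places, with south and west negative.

Field I=8, I=8: +8·20° lon, +8·10° lat → SW at lon -20°, lat -10°.
Square 8, 5: +8·2° lon, +5·1° lat → SW at lon -4°, lat -5°.
Subsquare p=15, r=17: +15·0.0833333° lon, +17·0.0416667° lat → SW at lon -2.75°, lat -4.29167°.
Extended square 2, 4: +2·0.00833333° lon, +4·0.00416667° lat → SW at lon -2.73333°, lat -4.275°.
Cell spans 0.00833333° lon × 0.00416667° lat.
south -4.27500, north -4.27083.

-4.27500, -4.27083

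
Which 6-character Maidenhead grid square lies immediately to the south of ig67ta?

Latitude subsquare a = 0; −1 → -1, wraps to 23 = x, carry into square.
Latitude square 7; −1 → 6.
The longitude characters are unchanged.

IG66tx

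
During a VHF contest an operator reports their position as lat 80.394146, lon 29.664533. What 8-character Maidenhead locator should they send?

KR40tj94

Offset from 180°W / 90°S: lon 209.66453°, lat 170.39415°.
Field (20°×10°, letters A–R): lon ⌊209.66453/20⌋ = 10 → K; lat ⌊170.39415/10⌋ = 17 → R.
Square (2°×1°, digits 0–9): lon ⌊9.66453/2⌋ = 4; lat ⌊0.39415/1⌋ = 0.
Subsquare (5′×2.5′, letters a–x): lon ⌊1.66453/0.0833333⌋ = 19 → t; lat ⌊0.39415/0.0416667⌋ = 9 → j.
Extended square (30″×15″, digits 0–9): lon ⌊0.08120/0.00833333⌋ = 9; lat ⌊0.01915/0.00416667⌋ = 4.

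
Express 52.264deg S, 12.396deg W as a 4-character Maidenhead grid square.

ID37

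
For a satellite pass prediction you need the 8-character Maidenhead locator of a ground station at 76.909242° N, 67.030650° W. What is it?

FQ66lv68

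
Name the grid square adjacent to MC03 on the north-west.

LC94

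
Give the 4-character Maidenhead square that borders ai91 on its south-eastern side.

Longitude square 9; +1 → 10, wraps to 0, carry into field.
Longitude field A = 0; +1 → 1 = B.
Latitude square 1; −1 → 0.

BI00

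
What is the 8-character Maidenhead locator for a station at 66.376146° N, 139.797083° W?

Offset from 180°W / 90°S: lon 40.20292°, lat 156.37615°.
Field: 40.20292/20 → 2 → C, 156.37615/10 → 15 → P; chars CP.
Square: 0.20292/2 → 0, 6.37615/1 → 6; chars 06.
Subsquare: 0.20292/0.0833333 → 2 → c, 0.37615/0.0416667 → 9 → j; chars cj.
Extended square: 0.03625/0.00833333 → 4, 0.00115/0.00416667 → 0; chars 40.

CP06cj40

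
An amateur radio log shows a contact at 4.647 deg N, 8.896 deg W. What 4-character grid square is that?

Add 180° to longitude and 90° to latitude: 171.10, 94.65.
Field: 171.10/20 → 8 → I, 94.65/10 → 9 → J; chars IJ.
Square: 11.10/2 → 5, 4.65/1 → 4; chars 54.

IJ54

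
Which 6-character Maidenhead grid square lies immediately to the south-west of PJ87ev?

PJ87du

Longitude subsquare e = 4; −1 → 3 = d.
Latitude subsquare v = 21; −1 → 20 = u.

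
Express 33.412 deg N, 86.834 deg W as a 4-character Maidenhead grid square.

EM63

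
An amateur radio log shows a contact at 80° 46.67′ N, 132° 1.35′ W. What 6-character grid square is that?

CR30xs

Shift to the Maidenhead origin (180°W, 90°S): lon 47.9775, lat 170.7778.
Field: 47.9775/20 → 2 → C, 170.7778/10 → 17 → R; chars CR.
Square: 7.9775/2 → 3, 0.7778/1 → 0; chars 30.
Subsquare: 1.9775/0.0833333 → 23 → x, 0.7778/0.0416667 → 18 → s; chars xs.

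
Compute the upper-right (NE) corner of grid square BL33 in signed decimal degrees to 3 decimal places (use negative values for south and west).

Field B=1, L=11: +1·20° lon, +11·10° lat → SW at lon -160°, lat 20°.
Square 3, 3: +3·2° lon, +3·1° lat → SW at lon -154°, lat 23°.
Cell spans 2° lon × 1° lat. NE corner is SW corner plus one full cell.
latitude 24.000, longitude -152.000.

24.000, -152.000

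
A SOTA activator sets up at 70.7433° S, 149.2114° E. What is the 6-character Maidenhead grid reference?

QB49og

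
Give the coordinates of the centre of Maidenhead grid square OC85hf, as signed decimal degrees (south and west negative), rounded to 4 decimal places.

-64.7708, 116.6250

Field O=14, C=2: +14·20° lon, +2·10° lat → SW at lon 100°, lat -70°.
Square 8, 5: +8·2° lon, +5·1° lat → SW at lon 116°, lat -65°.
Subsquare h=7, f=5: +7·0.0833333° lon, +5·0.0416667° lat → SW at lon 116.583°, lat -64.7917°.
Cell spans 0.0833333° lon × 0.0416667° lat. Centre is SW corner plus half of each.
latitude -64.7708, longitude 116.6250.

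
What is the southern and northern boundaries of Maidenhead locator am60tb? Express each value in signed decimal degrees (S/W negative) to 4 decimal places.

30.0417, 30.0833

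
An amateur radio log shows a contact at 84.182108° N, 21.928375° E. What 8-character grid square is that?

Offset from 180°W / 90°S: lon 201.92837°, lat 174.18211°.
Field: 201.92837/20 → 10 → K, 174.18211/10 → 17 → R; chars KR.
Square: 1.92837/2 → 0, 4.18211/1 → 4; chars 04.
Subsquare: 1.92837/0.0833333 → 23 → x, 0.18211/0.0416667 → 4 → e; chars xe.
Extended square: 0.01171/0.00833333 → 1, 0.01544/0.00416667 → 3; chars 13.

KR04xe13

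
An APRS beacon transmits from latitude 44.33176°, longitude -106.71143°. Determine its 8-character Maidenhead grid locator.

Add 180° to longitude and 90° to latitude: 73.28857, 134.33176.
Field: 73.28857/20 → 3 → D, 134.33176/10 → 13 → N; chars DN.
Square: 13.28857/2 → 6, 4.33176/1 → 4; chars 64.
Subsquare: 1.28857/0.0833333 → 15 → p, 0.33176/0.0416667 → 7 → h; chars ph.
Extended square: 0.03857/0.00833333 → 4, 0.04009/0.00416667 → 9; chars 49.

DN64ph49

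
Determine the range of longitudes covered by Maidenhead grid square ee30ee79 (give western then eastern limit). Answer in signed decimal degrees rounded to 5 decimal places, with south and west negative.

Field E=4, E=4: +4·20° lon, +4·10° lat → SW at lon -100°, lat -50°.
Square 3, 0: +3·2° lon, +0·1° lat → SW at lon -94°, lat -50°.
Subsquare e=4, e=4: +4·0.0833333° lon, +4·0.0416667° lat → SW at lon -93.6667°, lat -49.8333°.
Extended square 7, 9: +7·0.00833333° lon, +9·0.00416667° lat → SW at lon -93.6083°, lat -49.7958°.
Cell spans 0.00833333° lon × 0.00416667° lat.
west -93.60833, east -93.60000.

-93.60833, -93.60000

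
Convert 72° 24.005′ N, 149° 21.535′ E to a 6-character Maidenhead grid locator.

QQ42qj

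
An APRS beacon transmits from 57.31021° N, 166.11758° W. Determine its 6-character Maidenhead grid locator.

Offset from 180°W / 90°S: lon 13.8824°, lat 147.3102°.
Field: lon ⌊13.8824/20⌋ = 0 → A; lat ⌊147.3102/10⌋ = 14 → O.
Square: lon ⌊13.8824/2⌋ = 6; lat ⌊7.3102/1⌋ = 7.
Subsquare: lon ⌊1.8824/0.0833333⌋ = 22 → w; lat ⌊0.3102/0.0416667⌋ = 7 → h.

AO67wh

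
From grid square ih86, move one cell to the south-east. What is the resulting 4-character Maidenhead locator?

IH95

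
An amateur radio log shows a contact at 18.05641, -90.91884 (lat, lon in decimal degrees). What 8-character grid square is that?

EK48mb93

Add 180° to longitude and 90° to latitude: 89.08116, 108.05641.
Field (20°×10°, letters A–R): lon ⌊89.08116/20⌋ = 4 → E; lat ⌊108.05641/10⌋ = 10 → K.
Square (2°×1°, digits 0–9): lon ⌊9.08116/2⌋ = 4; lat ⌊8.05641/1⌋ = 8.
Subsquare (5′×2.5′, letters a–x): lon ⌊1.08116/0.0833333⌋ = 12 → m; lat ⌊0.05641/0.0416667⌋ = 1 → b.
Extended square (30″×15″, digits 0–9): lon ⌊0.08116/0.00833333⌋ = 9; lat ⌊0.01474/0.00416667⌋ = 3.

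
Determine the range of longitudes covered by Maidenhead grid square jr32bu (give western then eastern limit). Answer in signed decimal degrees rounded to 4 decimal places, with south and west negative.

6.0833, 6.1667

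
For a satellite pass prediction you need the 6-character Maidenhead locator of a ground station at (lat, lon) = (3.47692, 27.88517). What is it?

Offset from 180°W / 90°S: lon 207.8852°, lat 93.4769°.
Field (20°×10°, letters A–R): 207.8852/20 → 10 → K, 93.4769/10 → 9 → J; chars KJ.
Square (2°×1°, digits 0–9): 7.8852/2 → 3, 3.4769/1 → 3; chars 33.
Subsquare (5′×2.5′, letters a–x): 1.8852/0.0833333 → 22 → w, 0.4769/0.0416667 → 11 → l; chars wl.

KJ33wl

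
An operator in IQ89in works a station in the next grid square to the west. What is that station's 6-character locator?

Longitude subsquare i = 8; −1 → 7 = h.
The latitude characters are unchanged.

IQ89hn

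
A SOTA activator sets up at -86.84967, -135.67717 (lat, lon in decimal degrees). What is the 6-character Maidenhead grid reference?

Shift to the Maidenhead origin (180°W, 90°S): lon 44.3228, lat 3.1503.
Field (20°×10°, letters A–R): 44.3228/20 → 2 → C, 3.1503/10 → 0 → A; chars CA.
Square (2°×1°, digits 0–9): 4.3228/2 → 2, 3.1503/1 → 3; chars 23.
Subsquare (5′×2.5′, letters a–x): 0.3228/0.0833333 → 3 → d, 0.1503/0.0416667 → 3 → d; chars dd.

CA23dd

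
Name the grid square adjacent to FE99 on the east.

Longitude square 9; +1 → 10, wraps to 0, carry into field.
Longitude field F = 5; +1 → 6 = G.
The latitude characters are unchanged.

GE09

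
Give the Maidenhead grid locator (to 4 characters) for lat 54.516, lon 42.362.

Add 180° to longitude and 90° to latitude: 222.36, 144.52.
Field: 222.36/20 → 11 → L, 144.52/10 → 14 → O; chars LO.
Square: 2.36/2 → 1, 4.52/1 → 4; chars 14.

LO14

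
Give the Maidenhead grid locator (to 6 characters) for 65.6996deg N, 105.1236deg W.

Offset from 180°W / 90°S: lon 74.8764°, lat 155.6996°.
Field (20°×10°, letters A–R): 74.8764/20 → 3 → D, 155.6996/10 → 15 → P; chars DP.
Square (2°×1°, digits 0–9): 14.8764/2 → 7, 5.6996/1 → 5; chars 75.
Subsquare (5′×2.5′, letters a–x): 0.8764/0.0833333 → 10 → k, 0.6996/0.0416667 → 16 → q; chars kq.

DP75kq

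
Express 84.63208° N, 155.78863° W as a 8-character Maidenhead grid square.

BR24cp51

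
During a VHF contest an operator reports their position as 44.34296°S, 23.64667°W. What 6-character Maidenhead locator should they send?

Add 180° to longitude and 90° to latitude: 156.3533, 45.6570.
Field: 156.3533/20 → 7 → H, 45.6570/10 → 4 → E; chars HE.
Square: 16.3533/2 → 8, 5.6570/1 → 5; chars 85.
Subsquare: 0.3533/0.0833333 → 4 → e, 0.6570/0.0416667 → 15 → p; chars ep.

HE85ep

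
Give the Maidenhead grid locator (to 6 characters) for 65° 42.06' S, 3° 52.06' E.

JC14wh

Add 180° to longitude and 90° to latitude: 183.8677, 24.2990.
Field: lon ⌊183.8677/20⌋ = 9 → J; lat ⌊24.2990/10⌋ = 2 → C.
Square: lon ⌊3.8677/2⌋ = 1; lat ⌊4.2990/1⌋ = 4.
Subsquare: lon ⌊1.8677/0.0833333⌋ = 22 → w; lat ⌊0.2990/0.0416667⌋ = 7 → h.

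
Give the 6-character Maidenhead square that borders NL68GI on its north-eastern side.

NL68hj

Longitude subsquare g = 6; +1 → 7 = h.
Latitude subsquare i = 8; +1 → 9 = j.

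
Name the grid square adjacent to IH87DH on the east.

Longitude subsquare d = 3; +1 → 4 = e.
The latitude characters are unchanged.

IH87eh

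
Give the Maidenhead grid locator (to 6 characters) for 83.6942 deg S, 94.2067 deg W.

EA26vh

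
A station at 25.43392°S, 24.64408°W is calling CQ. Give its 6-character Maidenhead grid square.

HG74qn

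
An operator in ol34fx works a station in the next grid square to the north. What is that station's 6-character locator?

Latitude subsquare x = 23; +1 → 24, wraps to 0 = a, carry into square.
Latitude square 4; +1 → 5.
The longitude characters are unchanged.

OL35fa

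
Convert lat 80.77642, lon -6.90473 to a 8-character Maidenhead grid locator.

IR60ns16

Add 180° to longitude and 90° to latitude: 173.09527, 170.77642.
Field (20°×10°, letters A–R): 173.09527/20 → 8 → I, 170.77642/10 → 17 → R; chars IR.
Square (2°×1°, digits 0–9): 13.09527/2 → 6, 0.77642/1 → 0; chars 60.
Subsquare (5′×2.5′, letters a–x): 1.09527/0.0833333 → 13 → n, 0.77642/0.0416667 → 18 → s; chars ns.
Extended square (30″×15″, digits 0–9): 0.01194/0.00833333 → 1, 0.02642/0.00416667 → 6; chars 16.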